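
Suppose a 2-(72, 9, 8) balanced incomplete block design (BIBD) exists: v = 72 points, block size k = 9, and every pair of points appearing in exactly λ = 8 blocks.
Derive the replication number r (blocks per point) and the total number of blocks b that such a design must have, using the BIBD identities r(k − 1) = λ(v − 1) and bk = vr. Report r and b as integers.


Any 2-(v, k, λ) BIBD satisfies two necessary conditions:
  (i)  Each point sits in r blocks, and counting incidences through any fixed point gives r(k − 1) = λ(v − 1), so r = λ(v − 1)/(k − 1).
  (ii) Total incidences bk = vr, so b = vr/k.
Step 1: r = λ(v − 1)/(k − 1) = 8·(72 − 1)/(9 − 1) = 8·71/8 = 568/8 = 71.
Step 2: b = vr/k = 72·71/9 = 5112/9 = 568.
Check integrality: r = 71 ∈ Z ✓, b = 568 ∈ Z ✓.
(These identities are necessary conditions: they determine r and b for any design with these parameters, but do not by themselves prove that one exists.)

r = 71, b = 568.


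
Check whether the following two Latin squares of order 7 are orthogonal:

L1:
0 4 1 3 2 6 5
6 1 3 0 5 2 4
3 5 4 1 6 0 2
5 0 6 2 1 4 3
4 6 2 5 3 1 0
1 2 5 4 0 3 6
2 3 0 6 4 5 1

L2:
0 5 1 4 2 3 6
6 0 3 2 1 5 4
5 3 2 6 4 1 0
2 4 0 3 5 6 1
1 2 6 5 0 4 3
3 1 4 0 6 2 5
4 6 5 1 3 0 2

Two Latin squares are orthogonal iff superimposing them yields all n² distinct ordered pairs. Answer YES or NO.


Form the n² = 49 superimposed pairs (L1[i][j], L2[i][j]), row by row (rows and columns indexed from 0):
row 0: (0,0) (4,5) (1,1) (3,4) (2,2) (6,3) (5,6)
row 1: (6,6) (1,0) (3,3) (0,2) (5,1) (2,5) (4,4)
row 2: (3,5) (5,3) (4,2) (1,6) (6,4) (0,1) (2,0)
row 3: (5,2) (0,4) (6,0) (2,3) (1,5) (4,6) (3,1)
row 4: (4,1) (6,2) (2,6) (5,5) (3,0) (1,4) (0,3)
row 5: (1,3) (2,1) (5,4) (4,0) (0,6) (3,2) (6,5)
row 6: (2,4) (3,6) (0,5) (6,1) (4,3) (5,0) (1,2)
Orthogonality requires all 49 pairs distinct.
Check by first coordinate: for each symbol s of L1, list the L2 entries in the n cells where L1 = s; they must all differ.
  L1 = 0: L2 entries (in reading order) 0, 2, 1, 4, 3, 6, 5 — all 7 distinct ✓
  L1 = 1: L2 entries (in reading order) 1, 0, 6, 5, 4, 3, 2 — all 7 distinct ✓
  L1 = 2: L2 entries (in reading order) 2, 5, 0, 3, 6, 1, 4 — all 7 distinct ✓
  L1 = 3: L2 entries (in reading order) 4, 3, 5, 1, 0, 2, 6 — all 7 distinct ✓
  L1 = 4: L2 entries (in reading order) 5, 4, 2, 6, 1, 0, 3 — all 7 distinct ✓
  L1 = 5: L2 entries (in reading order) 6, 1, 3, 2, 5, 4, 0 — all 7 distinct ✓
  L1 = 6: L2 entries (in reading order) 3, 6, 4, 0, 2, 5, 1 — all 7 distinct ✓
Every symbol of L1 meets every symbol of L2 exactly once, so all 49 pairs are distinct (49 of 49).
Conclusion: YES.

YES


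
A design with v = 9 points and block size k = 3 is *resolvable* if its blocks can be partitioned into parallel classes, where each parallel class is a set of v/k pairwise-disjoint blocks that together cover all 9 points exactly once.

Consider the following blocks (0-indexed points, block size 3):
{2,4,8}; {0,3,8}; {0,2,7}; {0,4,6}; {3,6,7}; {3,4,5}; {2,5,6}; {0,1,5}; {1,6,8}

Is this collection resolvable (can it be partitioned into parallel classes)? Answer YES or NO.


v = 9, block size k = 3, number of blocks = 9.
For resolvability, blocks must partition into parallel classes of size v/k = 3.
Total blocks must therefore be a multiple of 3: 9 = 3·3 + 0 ⇒ divisible ✓.
Consider block {0,3,8}. The only other block(s) in the collection disjoint from it are {2,5,6} — just 1 block(s). Any parallel class containing {0,3,8} would need 2 other blocks each disjoint from it, so no parallel class of size 3 can contain {0,3,8}.
Since every block must belong to some parallel class in a resolution, the collection cannot be partitioned into parallel classes.
Resolvable? NO.

NO


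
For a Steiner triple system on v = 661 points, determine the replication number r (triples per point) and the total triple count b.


An STS(v) is a 2-(v, 3, 1) BIBD: block size k = 3, λ = 1.
Replication: r(k − 1) = λ(v − 1) ⇒ r·2 = 661 − 1 = 660 ⇒ r = 330.
Block count: b = v(v − 1)/6 = 661·660/6 = 436260/6 = 72710.

r = 330, b = 72710.


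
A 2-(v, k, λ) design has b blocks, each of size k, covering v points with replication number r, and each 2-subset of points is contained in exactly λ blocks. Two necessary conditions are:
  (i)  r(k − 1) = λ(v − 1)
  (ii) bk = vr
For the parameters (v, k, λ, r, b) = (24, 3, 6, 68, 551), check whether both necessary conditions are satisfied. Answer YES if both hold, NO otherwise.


Condition (i): r(k − 1) = 68·2 = 136; λ(v − 1) = 6·23 = 138. Match? NO.
Condition (ii): bk = 551·3 = 1653; vr = 24·68 = 1632. Match? NO.
Both conditions hold? NO.

NO


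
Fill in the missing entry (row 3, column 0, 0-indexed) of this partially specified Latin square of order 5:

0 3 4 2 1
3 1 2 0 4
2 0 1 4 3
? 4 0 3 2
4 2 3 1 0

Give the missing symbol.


Row 3 contains symbols [0, 2, 3, 4] — missing [1].
Column 0 contains symbols [0, 2, 3, 4] — missing [1].
The missing symbol must appear in both missing sets; intersection = [1].
Therefore the hidden value is 1.

Missing value = 1.


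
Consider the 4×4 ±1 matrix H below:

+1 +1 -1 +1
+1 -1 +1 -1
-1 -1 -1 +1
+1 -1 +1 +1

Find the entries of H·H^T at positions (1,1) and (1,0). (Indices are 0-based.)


Row 0 of H: [1, 1, -1, 1].
Row 1 of H: [1, -1, 1, -1].
(H·H^T)[1][1] = Σ_j H[1][j]·H[1][j] = (1)² + (-1)² + (1)² + (-1)² = 1 + 1 + 1 + 1 = 4.
(H·H^T)[1][0] = Σ_j H[1][j]·H[0][j] = (1)·(1) + (-1)·(1) + (1)·(-1) + (-1)·(1) = 1 + -1 + -1 + -1 = -2.
Rows 1 and 0 are not orthogonal (dot product = -2 ≠ 0), so H is not a Hadamard matrix.

(1,1) entry = 4; (1,0) entry = -2.


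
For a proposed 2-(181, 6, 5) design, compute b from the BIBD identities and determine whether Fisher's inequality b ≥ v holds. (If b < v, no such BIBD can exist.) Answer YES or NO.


b = λv(v − 1)/(k(k − 1)) = 5·181·180/(6·5) = 162900/30 = 5430.
Compare with v = 181: b ≥ v, so Fisher's inequality holds.

YES


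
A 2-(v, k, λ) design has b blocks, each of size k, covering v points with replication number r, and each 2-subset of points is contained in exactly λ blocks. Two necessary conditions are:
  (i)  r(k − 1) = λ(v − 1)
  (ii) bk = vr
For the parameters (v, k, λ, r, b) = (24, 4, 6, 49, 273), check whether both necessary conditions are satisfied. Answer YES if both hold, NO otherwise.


Condition (i): r(k − 1) = 49·3 = 147; λ(v − 1) = 6·23 = 138. Match? NO.
Condition (ii): bk = 273·4 = 1092; vr = 24·49 = 1176. Match? NO.
Both conditions hold? NO.

NO


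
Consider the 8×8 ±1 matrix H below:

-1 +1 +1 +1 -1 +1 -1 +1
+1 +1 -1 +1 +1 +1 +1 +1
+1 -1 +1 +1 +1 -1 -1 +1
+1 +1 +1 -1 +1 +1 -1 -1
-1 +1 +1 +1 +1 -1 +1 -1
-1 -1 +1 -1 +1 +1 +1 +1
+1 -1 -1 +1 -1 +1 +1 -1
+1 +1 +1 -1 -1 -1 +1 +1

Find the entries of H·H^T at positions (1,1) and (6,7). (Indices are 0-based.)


Row 1 of H: [1, 1, -1, 1, 1, 1, 1, 1].
Row 6 of H: [1, -1, -1, 1, -1, 1, 1, -1].
Row 7 of H: [1, 1, 1, -1, -1, -1, 1, 1].
(H·H^T)[1][1] = Σ_j H[1][j]·H[1][j] = (1)² + (1)² + (-1)² + (1)² + (1)² + (1)² + (1)² + (1)² = 1 + 1 + 1 + 1 + 1 + 1 + 1 + 1 = 8.
(H·H^T)[6][7] = Σ_j H[6][j]·H[7][j] = (1)·(1) + (-1)·(1) + (-1)·(1) + (1)·(-1) + (-1)·(-1) + (1)·(-1) + (1)·(1) + (-1)·(1) = 1 + -1 + -1 + -1 + 1 + -1 + 1 + -1 = -2.
Rows 6 and 7 are not orthogonal (dot product = -2 ≠ 0), so H is not a Hadamard matrix.

(1,1) entry = 8; (6,7) entry = -2.


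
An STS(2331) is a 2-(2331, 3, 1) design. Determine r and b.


An STS(v) is a 2-(v, 3, 1) BIBD: block size k = 3, λ = 1.
Replication: r(k − 1) = λ(v − 1) ⇒ r·2 = 2331 − 1 = 2330 ⇒ r = 1165.
Block count: bk = vr ⇒ b·3 = 2331·1165 = 2715615 ⇒ b = 905205.
(Check via b = v(v − 1)/6 = 2331·2330/6 = 5431230/6 = 905205.)

r = 1165, b = 905205.


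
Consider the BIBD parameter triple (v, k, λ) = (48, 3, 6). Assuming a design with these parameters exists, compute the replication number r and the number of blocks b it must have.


Any 2-(v, k, λ) BIBD satisfies two necessary conditions:
  (i)  Each point sits in r blocks, and counting incidences through any fixed point gives r(k − 1) = λ(v − 1), so r = λ(v − 1)/(k − 1).
  (ii) Total incidences bk = vr, so b = vr/k.
Step 1: r = λ(v − 1)/(k − 1) = 6·(48 − 1)/(3 − 1) = 6·47/2 = 282/2 = 141.
Step 2: b = vr/k = 48·141/3 = 6768/3 = 2256.
Check integrality: r = 141 ∈ Z ✓, b = 2256 ∈ Z ✓.
(These identities are necessary conditions: they determine r and b for any design with these parameters, but do not by themselves prove that one exists.)

r = 141, b = 2256.


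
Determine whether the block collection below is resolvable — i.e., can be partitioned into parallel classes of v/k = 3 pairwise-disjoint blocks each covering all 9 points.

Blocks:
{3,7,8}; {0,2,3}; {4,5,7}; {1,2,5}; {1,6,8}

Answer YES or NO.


v = 9, block size k = 3, number of blocks = 5.
For resolvability, blocks must partition into parallel classes of size v/k = 3.
Total blocks must therefore be a multiple of 3: 5 = 3·1 + 2 ⇒ not divisible ✗.
Resolvable? NO.

NO


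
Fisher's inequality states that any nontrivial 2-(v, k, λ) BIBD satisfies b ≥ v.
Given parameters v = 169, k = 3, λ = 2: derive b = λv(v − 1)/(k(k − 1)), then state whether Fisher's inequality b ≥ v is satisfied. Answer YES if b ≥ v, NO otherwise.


b = λv(v − 1)/(k(k − 1)) = 2·169·168/(3·2) = 56784/6 = 9464.
Compare with v = 169: b ≥ v, so Fisher's inequality holds.

YES


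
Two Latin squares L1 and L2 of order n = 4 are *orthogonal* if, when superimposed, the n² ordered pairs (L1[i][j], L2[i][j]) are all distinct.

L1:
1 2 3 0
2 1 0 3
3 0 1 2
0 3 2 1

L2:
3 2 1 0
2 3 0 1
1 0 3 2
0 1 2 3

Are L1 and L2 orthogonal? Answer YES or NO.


Form the n² = 16 superimposed pairs (L1[i][j], L2[i][j]), row by row (rows and columns indexed from 0):
row 0: (1,3) (2,2) (3,1) (0,0)
row 1: (2,2) (1,3) (0,0) (3,1)
row 2: (3,1) (0,0) (1,3) (2,2)
row 3: (0,0) (3,1) (2,2) (1,3)
Orthogonality requires all 16 pairs distinct.
But the pair (2,2) repeats: cell (0,1) has L1 = 2, L2 = 2, and cell (1,0) has L1 = 2, L2 = 2.
A repeated pair means some other pair never occurs (only 4 distinct pairs out of 16), so the squares are not orthogonal.
Conclusion: NO.

NO


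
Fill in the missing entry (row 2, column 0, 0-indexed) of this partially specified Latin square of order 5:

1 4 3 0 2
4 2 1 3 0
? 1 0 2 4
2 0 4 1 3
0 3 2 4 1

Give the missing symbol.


Row 2 contains symbols [0, 1, 2, 4] — missing [3].
Column 0 contains symbols [0, 1, 2, 4] — missing [3].
The missing symbol must appear in both missing sets; intersection = [3].
Therefore the hidden value is 3.

Missing value = 3.


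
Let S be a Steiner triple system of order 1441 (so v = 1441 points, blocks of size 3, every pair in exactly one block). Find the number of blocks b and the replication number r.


An STS(v) is a 2-(v, 3, 1) BIBD: block size k = 3, λ = 1.
Replication: r(k − 1) = λ(v − 1) ⇒ r·2 = 1441 − 1 = 1440 ⇒ r = 720.
Block count: b = v(v − 1)/6 = 1441·1440/6 = 2075040/6 = 345840.

r = 720, b = 345840.


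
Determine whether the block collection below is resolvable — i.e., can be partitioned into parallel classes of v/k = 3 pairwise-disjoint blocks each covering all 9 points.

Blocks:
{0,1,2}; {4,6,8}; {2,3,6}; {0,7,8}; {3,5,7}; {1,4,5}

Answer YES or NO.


v = 9, block size k = 3, number of blocks = 6.
For resolvability, blocks must partition into parallel classes of size v/k = 3.
Total blocks must therefore be a multiple of 3: 6 = 3·2 + 0 ⇒ divisible ✓.
Greedy packing gives 2 candidate class(es). Each should be a full parallel class (size 3, covers all 9 points).
  Class 1 (3 blocks): {0,1,2}; {4,6,8}; {3,5,7}. Points covered: [0, 1, 2, 3, 4, 5, 6, 7, 8].
  Class 2 (3 blocks): {2,3,6}; {0,7,8}; {1,4,5}. Points covered: [0, 1, 2, 3, 4, 5, 6, 7, 8].
All classes full (size 3)? YES. All classes cover every point? YES.
Resolvable? YES.

YES


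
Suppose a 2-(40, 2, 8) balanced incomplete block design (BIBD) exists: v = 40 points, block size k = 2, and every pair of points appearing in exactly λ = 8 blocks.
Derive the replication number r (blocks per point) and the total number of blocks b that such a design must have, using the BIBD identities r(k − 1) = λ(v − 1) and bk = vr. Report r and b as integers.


Any 2-(v, k, λ) BIBD satisfies two necessary conditions:
  (i)  Each point sits in r blocks, and counting incidences through any fixed point gives r(k − 1) = λ(v − 1), so r = λ(v − 1)/(k − 1).
  (ii) Total incidences bk = vr, so b = vr/k.
Step 1: r = λ(v − 1)/(k − 1) = 8·(40 − 1)/(2 − 1) = 8·39/1 = 312/1 = 312.
Step 2: b = vr/k = 40·312/2 = 12480/2 = 6240.
Check integrality: r = 312 ∈ Z ✓, b = 6240 ∈ Z ✓.
(These identities are necessary conditions: they determine r and b for any design with these parameters, but do not by themselves prove that one exists.)

r = 312, b = 6240.


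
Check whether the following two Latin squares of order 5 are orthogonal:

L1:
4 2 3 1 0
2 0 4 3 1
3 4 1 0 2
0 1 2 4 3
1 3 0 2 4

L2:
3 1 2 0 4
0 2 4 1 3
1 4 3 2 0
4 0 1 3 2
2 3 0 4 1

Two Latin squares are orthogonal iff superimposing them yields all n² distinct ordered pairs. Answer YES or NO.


Form the n² = 25 superimposed pairs (L1[i][j], L2[i][j]), row by row (rows and columns indexed from 0):
row 0: (4,3) (2,1) (3,2) (1,0) (0,4)
row 1: (2,0) (0,2) (4,4) (3,1) (1,3)
row 2: (3,1) (4,4) (1,3) (0,2) (2,0)
row 3: (0,4) (1,0) (2,1) (4,3) (3,2)
row 4: (1,2) (3,3) (0,0) (2,4) (4,1)
Orthogonality requires all 25 pairs distinct.
But the pair (3,1) repeats: cell (1,3) has L1 = 3, L2 = 1, and cell (2,0) has L1 = 3, L2 = 1.
A repeated pair means some other pair never occurs (only 15 distinct pairs out of 25), so the squares are not orthogonal.
Conclusion: NO.

NO


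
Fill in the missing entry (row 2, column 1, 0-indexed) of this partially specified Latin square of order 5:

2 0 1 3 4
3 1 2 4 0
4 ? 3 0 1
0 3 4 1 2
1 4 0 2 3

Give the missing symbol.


Row 2 contains symbols [0, 1, 3, 4] — missing [2].
Column 1 contains symbols [0, 1, 3, 4] — missing [2].
The missing symbol must appear in both missing sets; intersection = [2].
Therefore the hidden value is 2.

Missing value = 2.


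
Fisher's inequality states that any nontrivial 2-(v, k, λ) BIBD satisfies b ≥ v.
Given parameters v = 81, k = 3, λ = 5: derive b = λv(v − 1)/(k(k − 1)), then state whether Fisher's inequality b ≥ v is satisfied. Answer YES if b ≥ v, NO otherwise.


r = λ(v − 1)/(k − 1) = 5·80/2 = 200.
b = vr/k = 81·200/3 = 5400.
Fisher's inequality: b ≥ v ⇔ 5400 ≥ 81? YES.

YES


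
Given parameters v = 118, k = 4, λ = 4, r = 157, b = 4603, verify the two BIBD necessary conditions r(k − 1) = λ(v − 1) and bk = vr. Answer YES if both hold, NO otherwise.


Condition (i): r(k − 1) = 157·3 = 471; λ(v − 1) = 4·117 = 468. Match? NO.
Condition (ii): bk = 4603·4 = 18412; vr = 118·157 = 18526. Match? NO.
Both conditions hold? NO.

NO


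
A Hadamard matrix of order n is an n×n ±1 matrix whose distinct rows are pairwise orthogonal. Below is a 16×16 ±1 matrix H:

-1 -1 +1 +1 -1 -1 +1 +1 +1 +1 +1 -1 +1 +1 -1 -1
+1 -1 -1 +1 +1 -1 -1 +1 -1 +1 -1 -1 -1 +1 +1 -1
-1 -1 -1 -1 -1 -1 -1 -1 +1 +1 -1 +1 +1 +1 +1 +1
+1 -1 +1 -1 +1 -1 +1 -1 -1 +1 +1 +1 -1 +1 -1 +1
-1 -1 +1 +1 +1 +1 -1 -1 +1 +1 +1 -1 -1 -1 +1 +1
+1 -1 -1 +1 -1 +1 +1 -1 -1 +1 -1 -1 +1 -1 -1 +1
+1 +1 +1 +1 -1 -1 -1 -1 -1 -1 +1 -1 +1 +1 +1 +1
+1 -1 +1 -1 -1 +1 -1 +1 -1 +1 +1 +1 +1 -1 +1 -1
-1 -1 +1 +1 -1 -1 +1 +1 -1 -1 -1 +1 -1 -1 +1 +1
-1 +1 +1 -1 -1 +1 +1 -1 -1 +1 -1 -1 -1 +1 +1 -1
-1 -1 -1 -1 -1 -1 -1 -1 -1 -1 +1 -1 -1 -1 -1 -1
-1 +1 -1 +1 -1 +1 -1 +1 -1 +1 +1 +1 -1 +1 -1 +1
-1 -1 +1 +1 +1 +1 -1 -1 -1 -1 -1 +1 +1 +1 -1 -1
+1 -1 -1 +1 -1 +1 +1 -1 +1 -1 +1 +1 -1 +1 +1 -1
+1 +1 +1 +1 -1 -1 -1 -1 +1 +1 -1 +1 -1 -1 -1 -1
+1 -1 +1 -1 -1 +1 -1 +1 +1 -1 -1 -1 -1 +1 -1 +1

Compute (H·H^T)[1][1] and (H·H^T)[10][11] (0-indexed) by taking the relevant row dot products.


Row 1 of H: [1, -1, -1, 1, 1, -1, -1, 1, -1, 1, -1, -1, -1, 1, 1, -1].
Row 10 of H: [-1, -1, -1, -1, -1, -1, -1, -1, -1, -1, 1, -1, -1, -1, -1, -1].
Row 11 of H: [-1, 1, -1, 1, -1, 1, -1, 1, -1, 1, 1, 1, -1, 1, -1, 1].
(H·H^T)[1][1] = Σ_j H[1][j]·H[1][j] = (1)² + (-1)² + (-1)² + (1)² + (1)² + (-1)² + (-1)² + (1)² + (-1)² + (1)² + (-1)² + (-1)² + (-1)² + (1)² + (1)² + (-1)² = 1 + 1 + 1 + 1 + 1 + 1 + 1 + 1 + 1 + 1 + 1 + 1 + 1 + 1 + 1 + 1 = 16.
(H·H^T)[10][11] = Σ_j H[10][j]·H[11][j] = (-1)·(-1) + (-1)·(1) + (-1)·(-1) + (-1)·(1) + (-1)·(-1) + (-1)·(1) + (-1)·(-1) + (-1)·(1) + (-1)·(-1) + (-1)·(1) + (1)·(1) + (-1)·(1) + (-1)·(-1) + (-1)·(1) + (-1)·(-1) + (-1)·(1) = 1 + -1 + 1 + -1 + 1 + -1 + 1 + -1 + 1 + -1 + 1 + -1 + 1 + -1 + 1 + -1 = 0.
So rows 10 and 11 are orthogonal; the diagonal entry equals n = 16.

(1,1) entry = 16; (10,11) entry = 0.


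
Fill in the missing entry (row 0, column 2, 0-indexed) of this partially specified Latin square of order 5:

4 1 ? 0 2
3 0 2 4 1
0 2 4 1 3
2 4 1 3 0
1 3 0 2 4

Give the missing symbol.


Row 0 contains symbols [0, 1, 2, 4] — missing [3].
Column 2 contains symbols [0, 1, 2, 4] — missing [3].
The missing symbol must appear in both missing sets; intersection = [3].
Therefore the hidden value is 3.

Missing value = 3.


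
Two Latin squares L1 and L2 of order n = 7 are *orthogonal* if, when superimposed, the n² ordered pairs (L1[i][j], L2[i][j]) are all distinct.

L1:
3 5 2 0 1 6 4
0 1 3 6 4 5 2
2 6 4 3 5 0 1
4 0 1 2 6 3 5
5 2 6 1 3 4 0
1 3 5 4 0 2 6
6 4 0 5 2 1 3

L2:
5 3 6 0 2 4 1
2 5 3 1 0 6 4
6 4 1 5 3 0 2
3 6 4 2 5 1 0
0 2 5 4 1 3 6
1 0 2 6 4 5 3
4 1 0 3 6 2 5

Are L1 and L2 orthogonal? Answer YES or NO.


Form the n² = 49 superimposed pairs (L1[i][j], L2[i][j]), row by row (rows and columns indexed from 0):
row 0: (3,5) (5,3) (2,6) (0,0) (1,2) (6,4) (4,1)
row 1: (0,2) (1,5) (3,3) (6,1) (4,0) (5,6) (2,4)
row 2: (2,6) (6,4) (4,1) (3,5) (5,3) (0,0) (1,2)
row 3: (4,3) (0,6) (1,4) (2,2) (6,5) (3,1) (5,0)
row 4: (5,0) (2,2) (6,5) (1,4) (3,1) (4,3) (0,6)
row 5: (1,1) (3,0) (5,2) (4,6) (0,4) (2,5) (6,3)
row 6: (6,4) (4,1) (0,0) (5,3) (2,6) (1,2) (3,5)
Orthogonality requires all 49 pairs distinct.
But the pair (2,6) repeats: cell (0,2) has L1 = 2, L2 = 6, and cell (2,0) has L1 = 2, L2 = 6.
A repeated pair means some other pair never occurs (only 28 distinct pairs out of 49), so the squares are not orthogonal.
Conclusion: NO.

NO


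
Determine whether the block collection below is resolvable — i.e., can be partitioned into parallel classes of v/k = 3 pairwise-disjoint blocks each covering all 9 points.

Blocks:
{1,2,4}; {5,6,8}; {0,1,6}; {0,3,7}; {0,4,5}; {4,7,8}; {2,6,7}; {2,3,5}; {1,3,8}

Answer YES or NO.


v = 9, block size k = 3, number of blocks = 9.
For resolvability, blocks must partition into parallel classes of size v/k = 3.
Total blocks must therefore be a multiple of 3: 9 = 3·3 + 0 ⇒ divisible ✓.
Greedy packing gives 3 candidate class(es). Each should be a full parallel class (size 3, covers all 9 points).
  Class 1 (3 blocks): {1,2,4}; {5,6,8}; {0,3,7}. Points covered: [0, 1, 2, 3, 4, 5, 6, 7, 8].
  Class 2 (3 blocks): {0,1,6}; {4,7,8}; {2,3,5}. Points covered: [0, 1, 2, 3, 4, 5, 6, 7, 8].
  Class 3 (3 blocks): {0,4,5}; {2,6,7}; {1,3,8}. Points covered: [0, 1, 2, 3, 4, 5, 6, 7, 8].
All classes full (size 3)? YES. All classes cover every point? YES.
Resolvable? YES.

YES


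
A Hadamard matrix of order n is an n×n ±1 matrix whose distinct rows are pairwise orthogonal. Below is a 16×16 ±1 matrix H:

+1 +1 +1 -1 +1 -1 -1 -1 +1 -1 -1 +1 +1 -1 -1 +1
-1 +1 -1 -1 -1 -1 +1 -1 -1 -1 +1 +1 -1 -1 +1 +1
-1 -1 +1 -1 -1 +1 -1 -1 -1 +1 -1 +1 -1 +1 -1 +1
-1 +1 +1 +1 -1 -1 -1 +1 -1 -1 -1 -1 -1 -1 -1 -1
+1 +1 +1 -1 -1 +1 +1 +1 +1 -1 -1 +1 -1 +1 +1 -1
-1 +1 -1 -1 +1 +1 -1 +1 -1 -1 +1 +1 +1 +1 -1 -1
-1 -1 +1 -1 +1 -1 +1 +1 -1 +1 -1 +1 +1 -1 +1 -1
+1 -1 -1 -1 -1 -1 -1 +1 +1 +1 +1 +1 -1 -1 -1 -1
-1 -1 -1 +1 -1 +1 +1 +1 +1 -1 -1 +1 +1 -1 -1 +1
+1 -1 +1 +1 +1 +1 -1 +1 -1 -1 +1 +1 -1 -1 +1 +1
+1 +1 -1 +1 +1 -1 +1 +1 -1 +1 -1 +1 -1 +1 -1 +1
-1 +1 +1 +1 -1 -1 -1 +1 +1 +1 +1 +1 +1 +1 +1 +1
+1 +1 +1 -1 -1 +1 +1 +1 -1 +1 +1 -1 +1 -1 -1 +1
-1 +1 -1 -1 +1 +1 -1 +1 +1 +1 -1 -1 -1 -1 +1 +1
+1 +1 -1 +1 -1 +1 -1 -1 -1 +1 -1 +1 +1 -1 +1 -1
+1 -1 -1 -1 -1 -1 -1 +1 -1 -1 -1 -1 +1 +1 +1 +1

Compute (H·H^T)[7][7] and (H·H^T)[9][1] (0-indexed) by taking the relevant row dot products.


Row 1 of H: [-1, 1, -1, -1, -1, -1, 1, -1, -1, -1, 1, 1, -1, -1, 1, 1].
Row 7 of H: [1, -1, -1, -1, -1, -1, -1, 1, 1, 1, 1, 1, -1, -1, -1, -1].
Row 9 of H: [1, -1, 1, 1, 1, 1, -1, 1, -1, -1, 1, 1, -1, -1, 1, 1].
(H·H^T)[7][7] = Σ_j H[7][j]·H[7][j] = (1)² + (-1)² + (-1)² + (-1)² + (-1)² + (-1)² + (-1)² + (1)² + (1)² + (1)² + (1)² + (1)² + (-1)² + (-1)² + (-1)² + (-1)² = 1 + 1 + 1 + 1 + 1 + 1 + 1 + 1 + 1 + 1 + 1 + 1 + 1 + 1 + 1 + 1 = 16.
(H·H^T)[9][1] = Σ_j H[9][j]·H[1][j] = (1)·(-1) + (-1)·(1) + (1)·(-1) + (1)·(-1) + (1)·(-1) + (1)·(-1) + (-1)·(1) + (1)·(-1) + (-1)·(-1) + (-1)·(-1) + (1)·(1) + (1)·(1) + (-1)·(-1) + (-1)·(-1) + (1)·(1) + (1)·(1) = -1 + -1 + -1 + -1 + -1 + -1 + -1 + -1 + 1 + 1 + 1 + 1 + 1 + 1 + 1 + 1 = 0.
So rows 9 and 1 are orthogonal; the diagonal entry equals n = 16.

(7,7) entry = 16; (9,1) entry = 0.


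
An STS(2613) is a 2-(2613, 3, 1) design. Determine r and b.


An STS(v) is a 2-(v, 3, 1) BIBD: block size k = 3, λ = 1.
Replication: r(k − 1) = λ(v − 1) ⇒ r·2 = 2613 − 1 = 2612 ⇒ r = 1306.
Block count: bk = vr ⇒ b·3 = 2613·1306 = 3412578 ⇒ b = 1137526.

r = 1306, b = 1137526.


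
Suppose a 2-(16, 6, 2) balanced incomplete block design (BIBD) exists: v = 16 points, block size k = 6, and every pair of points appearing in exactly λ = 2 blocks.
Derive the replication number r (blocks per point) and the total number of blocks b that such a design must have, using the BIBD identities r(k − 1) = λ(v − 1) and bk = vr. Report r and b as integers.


Any 2-(v, k, λ) BIBD satisfies two necessary conditions:
  (i)  Each point sits in r blocks, and counting incidences through any fixed point gives r(k − 1) = λ(v − 1), so r = λ(v − 1)/(k − 1).
  (ii) Total incidences bk = vr, so b = vr/k.
Step 1: r = λ(v − 1)/(k − 1) = 2·(16 − 1)/(6 − 1) = 2·15/5 = 30/5 = 6.
Step 2: b = vr/k = 16·6/6 = 96/6 = 16.
Check integrality: r = 6 ∈ Z ✓, b = 16 ∈ Z ✓.
(These identities are necessary conditions: they determine r and b for any design with these parameters, but do not by themselves prove that one exists.)

r = 6, b = 16.


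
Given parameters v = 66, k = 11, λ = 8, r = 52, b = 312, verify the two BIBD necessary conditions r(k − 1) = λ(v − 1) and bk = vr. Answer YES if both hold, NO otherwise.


Condition (i): r(k − 1) = 52·10 = 520; λ(v − 1) = 8·65 = 520. Match? YES.
Condition (ii): bk = 312·11 = 3432; vr = 66·52 = 3432. Match? YES.
Both conditions hold? YES.

YES


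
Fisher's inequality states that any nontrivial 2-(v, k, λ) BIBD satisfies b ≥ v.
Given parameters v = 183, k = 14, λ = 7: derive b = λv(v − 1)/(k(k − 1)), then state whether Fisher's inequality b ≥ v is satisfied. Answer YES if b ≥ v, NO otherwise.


b = λv(v − 1)/(k(k − 1)) = 7·183·182/(14·13) = 233142/182 = 1281.
Compare with v = 183: b ≥ v, so Fisher's inequality holds.

YES


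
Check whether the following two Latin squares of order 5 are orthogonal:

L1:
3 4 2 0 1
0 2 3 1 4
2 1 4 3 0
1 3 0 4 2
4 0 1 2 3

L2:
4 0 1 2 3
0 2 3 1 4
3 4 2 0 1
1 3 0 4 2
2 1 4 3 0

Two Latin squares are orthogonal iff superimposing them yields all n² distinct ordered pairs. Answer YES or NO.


Form the n² = 25 superimposed pairs (L1[i][j], L2[i][j]), row by row (rows and columns indexed from 0):
row 0: (3,4) (4,0) (2,1) (0,2) (1,3)
row 1: (0,0) (2,2) (3,3) (1,1) (4,4)
row 2: (2,3) (1,4) (4,2) (3,0) (0,1)
row 3: (1,1) (3,3) (0,0) (4,4) (2,2)
row 4: (4,2) (0,1) (1,4) (2,3) (3,0)
Orthogonality requires all 25 pairs distinct.
But the pair (1,1) repeats: cell (1,3) has L1 = 1, L2 = 1, and cell (3,0) has L1 = 1, L2 = 1.
A repeated pair means some other pair never occurs (only 15 distinct pairs out of 25), so the squares are not orthogonal.
Conclusion: NO.

NO


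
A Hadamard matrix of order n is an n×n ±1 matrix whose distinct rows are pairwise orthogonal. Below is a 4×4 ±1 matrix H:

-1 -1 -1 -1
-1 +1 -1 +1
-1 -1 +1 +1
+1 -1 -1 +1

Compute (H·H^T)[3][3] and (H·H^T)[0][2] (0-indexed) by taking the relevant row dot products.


Row 0 of H: [-1, -1, -1, -1].
Row 2 of H: [-1, -1, 1, 1].
Row 3 of H: [1, -1, -1, 1].
(H·H^T)[3][3] = Σ_j H[3][j]·H[3][j] = (1)² + (-1)² + (-1)² + (1)² = 1 + 1 + 1 + 1 = 4.
(H·H^T)[0][2] = Σ_j H[0][j]·H[2][j] = (-1)·(-1) + (-1)·(-1) + (-1)·(1) + (-1)·(1) = 1 + 1 + -1 + -1 = 0.
So rows 0 and 2 are orthogonal; the diagonal entry equals n = 4.

(3,3) entry = 4; (0,2) entry = 0.


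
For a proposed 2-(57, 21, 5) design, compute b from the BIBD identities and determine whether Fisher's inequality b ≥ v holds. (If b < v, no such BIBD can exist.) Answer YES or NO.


b = λv(v − 1)/(k(k − 1)) = 5·57·56/(21·20) = 15960/420 = 38.
Compare with v = 57: b < v, so Fisher's inequality fails.

NO


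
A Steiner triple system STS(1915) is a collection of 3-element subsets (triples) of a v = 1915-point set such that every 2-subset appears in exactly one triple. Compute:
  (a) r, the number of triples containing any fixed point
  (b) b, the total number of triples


An STS(v) is a 2-(v, 3, 1) BIBD: block size k = 3, λ = 1.
Replication: r(k − 1) = λ(v − 1) ⇒ r·2 = 1915 − 1 = 1914 ⇒ r = 957.
Block count: b = v(v − 1)/6 = 1915·1914/6 = 3665310/6 = 610885.

r = 957, b = 610885.


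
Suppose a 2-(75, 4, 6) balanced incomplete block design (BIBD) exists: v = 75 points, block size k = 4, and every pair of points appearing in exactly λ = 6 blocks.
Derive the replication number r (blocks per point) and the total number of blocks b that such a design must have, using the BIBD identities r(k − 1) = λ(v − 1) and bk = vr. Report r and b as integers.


Any 2-(v, k, λ) BIBD satisfies two necessary conditions:
  (i)  Each point sits in r blocks, and counting incidences through any fixed point gives r(k − 1) = λ(v − 1), so r = λ(v − 1)/(k − 1).
  (ii) Total incidences bk = vr, so b = vr/k.
Step 1: r = λ(v − 1)/(k − 1) = 6·(75 − 1)/(4 − 1) = 6·74/3 = 444/3 = 148.
Step 2: b = vr/k = 75·148/4 = 11100/4 = 2775.
Check integrality: r = 148 ∈ Z ✓, b = 2775 ∈ Z ✓.
(These identities are necessary conditions: they determine r and b for any design with these parameters, but do not by themselves prove that one exists.)

r = 148, b = 2775.


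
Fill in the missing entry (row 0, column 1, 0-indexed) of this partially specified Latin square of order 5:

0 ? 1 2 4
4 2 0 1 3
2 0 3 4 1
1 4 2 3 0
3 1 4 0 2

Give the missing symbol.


Row 0 contains symbols [0, 1, 2, 4] — missing [3].
Column 1 contains symbols [0, 1, 2, 4] — missing [3].
The missing symbol must appear in both missing sets; intersection = [3].
Therefore the hidden value is 3.

Missing value = 3.


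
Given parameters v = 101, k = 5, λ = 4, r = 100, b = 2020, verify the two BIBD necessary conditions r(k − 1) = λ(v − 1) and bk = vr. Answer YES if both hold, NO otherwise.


Condition (i): r(k − 1) = 100·4 = 400; λ(v − 1) = 4·100 = 400. Match? YES.
Condition (ii): bk = 2020·5 = 10100; vr = 101·100 = 10100. Match? YES.
Both conditions hold? YES.

YES


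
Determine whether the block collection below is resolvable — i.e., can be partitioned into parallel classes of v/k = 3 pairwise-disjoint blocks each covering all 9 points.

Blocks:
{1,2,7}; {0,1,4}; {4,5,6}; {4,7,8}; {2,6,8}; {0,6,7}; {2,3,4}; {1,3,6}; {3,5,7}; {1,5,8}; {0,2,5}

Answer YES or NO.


v = 9, block size k = 3, number of blocks = 11.
For resolvability, blocks must partition into parallel classes of size v/k = 3.
Total blocks must therefore be a multiple of 3: 11 = 3·3 + 2 ⇒ not divisible ✗.
Resolvable? NO.

NO


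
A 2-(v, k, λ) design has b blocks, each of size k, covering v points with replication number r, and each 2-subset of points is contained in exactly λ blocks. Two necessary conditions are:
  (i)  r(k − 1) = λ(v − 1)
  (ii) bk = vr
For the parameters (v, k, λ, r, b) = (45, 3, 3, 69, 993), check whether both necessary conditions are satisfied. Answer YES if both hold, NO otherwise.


Condition (i): r(k − 1) = 69·2 = 138; λ(v − 1) = 3·44 = 132. Match? NO.
Condition (ii): bk = 993·3 = 2979; vr = 45·69 = 3105. Match? NO.
Both conditions hold? NO.

NO


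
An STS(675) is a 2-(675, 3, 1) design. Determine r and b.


An STS(v) is a 2-(v, 3, 1) BIBD: block size k = 3, λ = 1.
Replication: r(k − 1) = λ(v − 1) ⇒ r·2 = 675 − 1 = 674 ⇒ r = 337.
Block count: b = v(v − 1)/6 = 675·674/6 = 454950/6 = 75825.

r = 337, b = 75825.


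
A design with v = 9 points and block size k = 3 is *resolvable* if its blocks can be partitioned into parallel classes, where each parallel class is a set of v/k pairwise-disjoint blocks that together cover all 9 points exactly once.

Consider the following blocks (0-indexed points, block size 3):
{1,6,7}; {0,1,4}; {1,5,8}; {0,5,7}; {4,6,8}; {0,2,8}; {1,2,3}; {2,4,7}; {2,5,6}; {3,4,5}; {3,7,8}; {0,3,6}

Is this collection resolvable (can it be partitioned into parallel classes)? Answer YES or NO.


v = 9, block size k = 3, number of blocks = 12.
For resolvability, blocks must partition into parallel classes of size v/k = 3.
Total blocks must therefore be a multiple of 3: 12 = 3·4 + 0 ⇒ divisible ✓.
Greedy packing gives 4 candidate class(es). Each should be a full parallel class (size 3, covers all 9 points).
  Class 1 (3 blocks): {1,6,7}; {0,2,8}; {3,4,5}. Points covered: [0, 1, 2, 3, 4, 5, 6, 7, 8].
  Class 2 (3 blocks): {0,1,4}; {2,5,6}; {3,7,8}. Points covered: [0, 1, 2, 3, 4, 5, 6, 7, 8].
  Class 3 (3 blocks): {1,5,8}; {2,4,7}; {0,3,6}. Points covered: [0, 1, 2, 3, 4, 5, 6, 7, 8].
  Class 4 (3 blocks): {0,5,7}; {4,6,8}; {1,2,3}. Points covered: [0, 1, 2, 3, 4, 5, 6, 7, 8].
All classes full (size 3)? YES. All classes cover every point? YES.
Resolvable? YES.

YES


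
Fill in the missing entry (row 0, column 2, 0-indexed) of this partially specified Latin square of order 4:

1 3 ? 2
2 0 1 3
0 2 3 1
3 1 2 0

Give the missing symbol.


Row 0 contains symbols [1, 2, 3] — missing [0].
Column 2 contains symbols [1, 2, 3] — missing [0].
The missing symbol must appear in both missing sets; intersection = [0].
Therefore the hidden value is 0.

Missing value = 0.


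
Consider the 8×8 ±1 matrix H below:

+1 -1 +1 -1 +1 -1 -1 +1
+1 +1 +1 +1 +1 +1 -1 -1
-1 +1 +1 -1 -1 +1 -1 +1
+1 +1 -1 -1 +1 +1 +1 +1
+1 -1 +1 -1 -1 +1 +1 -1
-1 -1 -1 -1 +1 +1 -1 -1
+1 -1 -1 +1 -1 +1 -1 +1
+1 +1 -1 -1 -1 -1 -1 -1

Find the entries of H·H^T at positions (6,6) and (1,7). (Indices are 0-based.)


Row 1 of H: [1, 1, 1, 1, 1, 1, -1, -1].
Row 6 of H: [1, -1, -1, 1, -1, 1, -1, 1].
Row 7 of H: [1, 1, -1, -1, -1, -1, -1, -1].
(H·H^T)[6][6] = Σ_j H[6][j]·H[6][j] = (1)² + (-1)² + (-1)² + (1)² + (-1)² + (1)² + (-1)² + (1)² = 1 + 1 + 1 + 1 + 1 + 1 + 1 + 1 = 8.
(H·H^T)[1][7] = Σ_j H[1][j]·H[7][j] = (1)·(1) + (1)·(1) + (1)·(-1) + (1)·(-1) + (1)·(-1) + (1)·(-1) + (-1)·(-1) + (-1)·(-1) = 1 + 1 + -1 + -1 + -1 + -1 + 1 + 1 = 0.
So rows 1 and 7 are orthogonal; the diagonal entry equals n = 8.

(6,6) entry = 8; (1,7) entry = 0.


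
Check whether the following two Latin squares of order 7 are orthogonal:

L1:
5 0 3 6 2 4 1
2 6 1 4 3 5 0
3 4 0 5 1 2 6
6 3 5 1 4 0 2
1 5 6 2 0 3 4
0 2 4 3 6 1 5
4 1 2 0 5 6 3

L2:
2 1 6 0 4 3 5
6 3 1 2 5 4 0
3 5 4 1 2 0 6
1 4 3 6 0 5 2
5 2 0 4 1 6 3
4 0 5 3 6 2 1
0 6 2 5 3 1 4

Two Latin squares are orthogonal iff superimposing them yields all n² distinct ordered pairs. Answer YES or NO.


Form the n² = 49 superimposed pairs (L1[i][j], L2[i][j]), row by row (rows and columns indexed from 0):
row 0: (5,2) (0,1) (3,6) (6,0) (2,4) (4,3) (1,5)
row 1: (2,6) (6,3) (1,1) (4,2) (3,5) (5,4) (0,0)
row 2: (3,3) (4,5) (0,4) (5,1) (1,2) (2,0) (6,6)
row 3: (6,1) (3,4) (5,3) (1,6) (4,0) (0,5) (2,2)
row 4: (1,5) (5,2) (6,0) (2,4) (0,1) (3,6) (4,3)
row 5: (0,4) (2,0) (4,5) (3,3) (6,6) (1,2) (5,1)
row 6: (4,0) (1,6) (2,2) (0,5) (5,3) (6,1) (3,4)
Orthogonality requires all 49 pairs distinct.
But the pair (1,5) repeats: cell (0,6) has L1 = 1, L2 = 5, and cell (4,0) has L1 = 1, L2 = 5.
A repeated pair means some other pair never occurs (only 28 distinct pairs out of 49), so the squares are not orthogonal.
Conclusion: NO.

NO


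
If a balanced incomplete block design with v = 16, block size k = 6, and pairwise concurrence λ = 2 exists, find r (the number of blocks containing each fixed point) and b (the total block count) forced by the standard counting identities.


Any 2-(v, k, λ) BIBD satisfies two necessary conditions:
  (i)  Each point sits in r blocks, and counting incidences through any fixed point gives r(k − 1) = λ(v − 1), so r = λ(v − 1)/(k − 1).
  (ii) Total incidences bk = vr, so b = vr/k.
Step 1: r = λ(v − 1)/(k − 1) = 2·(16 − 1)/(6 − 1) = 2·15/5 = 30/5 = 6.
Step 2: b = vr/k = 16·6/6 = 96/6 = 16.
Check integrality: r = 6 ∈ Z ✓, b = 16 ∈ Z ✓.
(These identities are necessary conditions: they determine r and b for any design with these parameters, but do not by themselves prove that one exists.)

r = 6, b = 16.


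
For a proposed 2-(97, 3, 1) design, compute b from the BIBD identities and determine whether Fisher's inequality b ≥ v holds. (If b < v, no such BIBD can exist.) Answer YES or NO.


r = λ(v − 1)/(k − 1) = 1·96/2 = 48.
b = vr/k = 97·48/3 = 1552.
Fisher's inequality: b ≥ v ⇔ 1552 ≥ 97? YES.

YES


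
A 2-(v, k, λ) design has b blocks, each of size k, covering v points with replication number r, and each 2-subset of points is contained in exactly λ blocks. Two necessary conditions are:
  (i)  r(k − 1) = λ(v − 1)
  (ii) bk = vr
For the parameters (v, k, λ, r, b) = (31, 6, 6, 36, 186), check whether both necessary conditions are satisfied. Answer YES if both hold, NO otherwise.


Condition (i): r(k − 1) = 36·5 = 180; λ(v − 1) = 6·30 = 180. Match? YES.
Condition (ii): bk = 186·6 = 1116; vr = 31·36 = 1116. Match? YES.
Both conditions hold? YES.

YES


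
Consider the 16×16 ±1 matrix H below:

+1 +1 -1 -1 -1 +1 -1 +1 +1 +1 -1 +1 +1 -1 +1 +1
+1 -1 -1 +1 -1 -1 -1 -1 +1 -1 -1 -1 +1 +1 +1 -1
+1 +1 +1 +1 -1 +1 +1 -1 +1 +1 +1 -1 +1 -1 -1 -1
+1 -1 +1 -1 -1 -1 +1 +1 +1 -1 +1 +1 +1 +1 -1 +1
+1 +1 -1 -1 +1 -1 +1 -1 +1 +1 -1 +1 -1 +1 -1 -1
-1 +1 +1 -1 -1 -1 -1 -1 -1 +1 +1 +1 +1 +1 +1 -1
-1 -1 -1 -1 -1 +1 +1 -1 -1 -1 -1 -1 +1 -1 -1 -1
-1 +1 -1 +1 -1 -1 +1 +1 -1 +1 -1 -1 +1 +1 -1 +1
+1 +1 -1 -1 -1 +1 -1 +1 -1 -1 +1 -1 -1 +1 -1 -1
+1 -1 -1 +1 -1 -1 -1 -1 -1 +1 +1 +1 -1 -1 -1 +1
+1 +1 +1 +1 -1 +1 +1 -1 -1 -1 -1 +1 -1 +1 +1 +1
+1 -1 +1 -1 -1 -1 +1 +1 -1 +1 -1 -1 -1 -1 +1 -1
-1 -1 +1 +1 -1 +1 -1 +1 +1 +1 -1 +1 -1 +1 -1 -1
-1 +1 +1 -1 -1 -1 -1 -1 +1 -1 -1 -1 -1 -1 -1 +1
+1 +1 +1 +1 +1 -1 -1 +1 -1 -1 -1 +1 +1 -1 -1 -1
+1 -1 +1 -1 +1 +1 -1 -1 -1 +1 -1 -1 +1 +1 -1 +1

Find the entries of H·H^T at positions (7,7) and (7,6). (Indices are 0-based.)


Row 6 of H: [-1, -1, -1, -1, -1, 1, 1, -1, -1, -1, -1, -1, 1, -1, -1, -1].
Row 7 of H: [-1, 1, -1, 1, -1, -1, 1, 1, -1, 1, -1, -1, 1, 1, -1, 1].
(H·H^T)[7][7] = Σ_j H[7][j]·H[7][j] = (-1)² + (1)² + (-1)² + (1)² + (-1)² + (-1)² + (1)² + (1)² + (-1)² + (1)² + (-1)² + (-1)² + (1)² + (1)² + (-1)² + (1)² = 1 + 1 + 1 + 1 + 1 + 1 + 1 + 1 + 1 + 1 + 1 + 1 + 1 + 1 + 1 + 1 = 16.
(H·H^T)[7][6] = Σ_j H[7][j]·H[6][j] = (-1)·(-1) + (1)·(-1) + (-1)·(-1) + (1)·(-1) + (-1)·(-1) + (-1)·(1) + (1)·(1) + (1)·(-1) + (-1)·(-1) + (1)·(-1) + (-1)·(-1) + (-1)·(-1) + (1)·(1) + (1)·(-1) + (-1)·(-1) + (1)·(-1) = 1 + -1 + 1 + -1 + 1 + -1 + 1 + -1 + 1 + -1 + 1 + 1 + 1 + -1 + 1 + -1 = 2.
Rows 7 and 6 are not orthogonal (dot product = 2 ≠ 0), so H is not a Hadamard matrix.

(7,7) entry = 16; (7,6) entry = 2.


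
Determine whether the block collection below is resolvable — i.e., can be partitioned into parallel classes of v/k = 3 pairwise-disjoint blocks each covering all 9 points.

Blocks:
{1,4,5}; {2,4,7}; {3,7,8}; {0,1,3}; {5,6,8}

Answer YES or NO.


v = 9, block size k = 3, number of blocks = 5.
For resolvability, blocks must partition into parallel classes of size v/k = 3.
Total blocks must therefore be a multiple of 3: 5 = 3·1 + 2 ⇒ not divisible ✗.
Resolvable? NO.

NO


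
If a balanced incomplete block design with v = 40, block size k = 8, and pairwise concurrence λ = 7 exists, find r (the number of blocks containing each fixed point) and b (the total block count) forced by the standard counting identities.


Any 2-(v, k, λ) BIBD satisfies two necessary conditions:
  (i)  Each point sits in r blocks, and counting incidences through any fixed point gives r(k − 1) = λ(v − 1), so r = λ(v − 1)/(k − 1).
  (ii) Total incidences bk = vr, so b = vr/k.
Step 1: r = λ(v − 1)/(k − 1) = 7·(40 − 1)/(8 − 1) = 7·39/7 = 273/7 = 39.
Step 2: b = vr/k = 40·39/8 = 1560/8 = 195.
Check integrality: r = 39 ∈ Z ✓, b = 195 ∈ Z ✓.
(These identities are necessary conditions: they determine r and b for any design with these parameters, but do not by themselves prove that one exists.)

r = 39, b = 195.


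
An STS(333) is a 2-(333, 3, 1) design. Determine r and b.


An STS(v) is a 2-(v, 3, 1) BIBD: block size k = 3, λ = 1.
Replication: r(k − 1) = λ(v − 1) ⇒ r·2 = 333 − 1 = 332 ⇒ r = 166.
Block count: bk = vr ⇒ b·3 = 333·166 = 55278 ⇒ b = 18426.
(Check via b = v(v − 1)/6 = 333·332/6 = 110556/6 = 18426.)

r = 166, b = 18426.


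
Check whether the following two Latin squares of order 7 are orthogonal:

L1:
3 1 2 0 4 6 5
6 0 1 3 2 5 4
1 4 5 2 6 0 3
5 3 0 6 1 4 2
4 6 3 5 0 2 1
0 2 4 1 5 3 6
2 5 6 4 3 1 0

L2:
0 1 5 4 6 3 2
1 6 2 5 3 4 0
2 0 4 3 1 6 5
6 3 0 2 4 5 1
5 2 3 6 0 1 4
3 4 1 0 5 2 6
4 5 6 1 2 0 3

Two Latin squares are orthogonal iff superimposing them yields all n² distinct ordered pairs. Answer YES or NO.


Form the n² = 49 superimposed pairs (L1[i][j], L2[i][j]), row by row (rows and columns indexed from 0):
row 0: (3,0) (1,1) (2,5) (0,4) (4,6) (6,3) (5,2)
row 1: (6,1) (0,6) (1,2) (3,5) (2,3) (5,4) (4,0)
row 2: (1,2) (4,0) (5,4) (2,3) (6,1) (0,6) (3,5)
row 3: (5,6) (3,3) (0,0) (6,2) (1,4) (4,5) (2,1)
row 4: (4,5) (6,2) (3,3) (5,6) (0,0) (2,1) (1,4)
row 5: (0,3) (2,4) (4,1) (1,0) (5,5) (3,2) (6,6)
row 6: (2,4) (5,5) (6,6) (4,1) (3,2) (1,0) (0,3)
Orthogonality requires all 49 pairs distinct.
But the pair (1,2) repeats: cell (1,2) has L1 = 1, L2 = 2, and cell (2,0) has L1 = 1, L2 = 2.
A repeated pair means some other pair never occurs (only 28 distinct pairs out of 49), so the squares are not orthogonal.
Conclusion: NO.

NO


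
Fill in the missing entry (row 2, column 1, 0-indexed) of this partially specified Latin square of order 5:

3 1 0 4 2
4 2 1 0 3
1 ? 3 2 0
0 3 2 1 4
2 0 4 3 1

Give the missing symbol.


Row 2 contains symbols [0, 1, 2, 3] — missing [4].
Column 1 contains symbols [0, 1, 2, 3] — missing [4].
The missing symbol must appear in both missing sets; intersection = [4].
Therefore the hidden value is 4.

Missing value = 4.


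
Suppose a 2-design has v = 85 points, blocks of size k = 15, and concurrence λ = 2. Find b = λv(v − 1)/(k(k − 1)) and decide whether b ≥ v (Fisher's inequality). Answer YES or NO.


r = λ(v − 1)/(k − 1) = 2·84/14 = 12.
b = vr/k = 85·12/15 = 68.
Fisher's inequality: b ≥ v ⇔ 68 ≥ 85? NO.

NO


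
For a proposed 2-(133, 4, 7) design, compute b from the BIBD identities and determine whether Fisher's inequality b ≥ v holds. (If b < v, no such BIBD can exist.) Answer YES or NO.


b = λv(v − 1)/(k(k − 1)) = 7·133·132/(4·3) = 122892/12 = 10241.
Compare with v = 133: b ≥ v, so Fisher's inequality holds.

YES


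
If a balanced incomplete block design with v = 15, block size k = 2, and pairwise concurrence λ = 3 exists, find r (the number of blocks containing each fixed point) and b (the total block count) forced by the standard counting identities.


Any 2-(v, k, λ) BIBD satisfies two necessary conditions:
  (i)  Each point sits in r blocks, and counting incidences through any fixed point gives r(k − 1) = λ(v − 1), so r = λ(v − 1)/(k − 1).
  (ii) Total incidences bk = vr, so b = vr/k.
Step 1: r = λ(v − 1)/(k − 1) = 3·(15 − 1)/(2 − 1) = 3·14/1 = 42/1 = 42.
Step 2: b = vr/k = 15·42/2 = 630/2 = 315.
Check integrality: r = 42 ∈ Z ✓, b = 315 ∈ Z ✓.
(These identities are necessary conditions: they determine r and b for any design with these parameters, but do not by themselves prove that one exists.)

r = 42, b = 315.
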